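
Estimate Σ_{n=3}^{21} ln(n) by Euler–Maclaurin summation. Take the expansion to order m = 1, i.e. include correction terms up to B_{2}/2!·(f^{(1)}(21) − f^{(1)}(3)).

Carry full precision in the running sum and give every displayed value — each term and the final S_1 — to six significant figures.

Integral: ∫_3^21 ln(x) dx = 42.6391.
Boundary: ½(f(3) + f(21)) = ½(1.09861 + 3.04452) = 2.07157.
So far: 44.7107.
Correction k=1: B_{2}/2! · (f^{(1)}(21) − f^{(1)}(3)) = 1/12 · (0.0476190 − 0.333333) = -0.0238095.

S_1 ≈ 44.6869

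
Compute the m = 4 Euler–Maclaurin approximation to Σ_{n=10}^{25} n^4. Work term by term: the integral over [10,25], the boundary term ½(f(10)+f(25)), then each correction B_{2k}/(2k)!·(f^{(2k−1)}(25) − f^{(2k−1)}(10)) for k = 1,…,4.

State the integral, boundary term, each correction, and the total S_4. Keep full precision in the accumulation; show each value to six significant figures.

S_4 ≈ 2.13831e+06

Integral: ∫_10^25 x^4 dx = 1.93312e+06.
½[f(10) + f(25)] = ½[10000.0 + 390625] = 200312.
Running total after boundary: 2.13344e+06.
Correction k=1: B_{2}/2! · (f^{(1)}(25) − f^{(1)}(10)) = 1/12 · (62500.0 − 4000.00) = 4875.00.
Partial sum through k=1: 2.13831e+06.
Correction k=2: B_{4}/4! · (f^{(3)}(25) − f^{(3)}(10)) = −1/720 · (600.000 − 240.000) = -0.500000.
Partial sum through k=2: 2.13831e+06.
Correction k=3: B_{6}/6! · (f^{(5)}(25) − f^{(5)}(10)) = 1/30240 · (0.00000 − 0.00000) = 0.00000.
Partial sum through k=3: 2.13831e+06.
Correction k=4: B_{8}/8! · (f^{(7)}(25) − f^{(7)}(10)) = −1/1209600 · (0.00000 − 0.00000) = 0.00000.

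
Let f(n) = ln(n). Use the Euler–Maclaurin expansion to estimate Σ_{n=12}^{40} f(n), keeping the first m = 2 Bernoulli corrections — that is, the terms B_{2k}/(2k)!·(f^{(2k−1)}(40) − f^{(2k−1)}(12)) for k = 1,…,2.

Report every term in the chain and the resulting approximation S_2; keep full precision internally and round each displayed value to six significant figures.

S_2 ≈ 92.8183

The integral term ∫_12^40 ln(x) dx = 89.7363.
Endpoint term: (f(12) + f(40))/2 = (2.48491 + 3.68888)/2 = 3.08689.
Running total after boundary: 92.8232.
Order-1 term: 1/12 · (0.0250000 − 0.0833333) = -0.00486111.
Running total after k=1: 92.8183.
Order-2 term: −1/720 · (3.12500e-05 − 0.00115741) = 1.56411e-06.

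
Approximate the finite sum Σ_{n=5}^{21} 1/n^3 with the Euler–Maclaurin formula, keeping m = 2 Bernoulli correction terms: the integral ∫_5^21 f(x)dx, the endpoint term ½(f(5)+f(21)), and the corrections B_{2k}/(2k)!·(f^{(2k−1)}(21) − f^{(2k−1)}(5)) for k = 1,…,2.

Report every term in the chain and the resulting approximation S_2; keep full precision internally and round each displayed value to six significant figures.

∫_5^21 1/x^3 dx evaluates to 0.0188662.
Endpoint term: (f(5) + f(21))/2 = (0.00800000 + 0.000107980)/2 = 0.00405399.
Integral + boundary = 0.0229202.
Order-1 term: 1/12 · (-1.54257e-05 − (-0.00480000)) = 0.000398715.
Partial sum through k=1: 0.0233189.
Order-2 term: −1/720 · (-6.99577e-07 − (-0.00384000)) = -5.33236e-06.

S_2 ≈ 0.0233136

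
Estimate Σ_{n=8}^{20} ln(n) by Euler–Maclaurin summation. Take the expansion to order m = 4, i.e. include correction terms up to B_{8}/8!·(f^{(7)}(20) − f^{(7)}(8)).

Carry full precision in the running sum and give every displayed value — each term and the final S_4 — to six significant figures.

∫_8^20 ln(x) dx evaluates to 31.2791.
½[f(8) + f(20)] = ½[2.07944 + 2.99573] = 2.53759.
Running total after boundary: 33.8167.
k=1: B_{2}/(2)! × [f^{(1)}(20) − f^{(1)}(8)] = 1/12 × (0.0500000 − 0.125000) = -0.00625000.
After k=1: 33.8105.
k=2: B_{4}/(4)! × [f^{(3)}(20) − f^{(3)}(8)] = −1/720 × (0.000250000 − 0.00390625) = 5.07812e-06.
After k=2: 33.8105.
k=3: B_{6}/(6)! × [f^{(5)}(20) − f^{(5)}(8)] = 1/30240 × (7.50000e-06 − 0.000732422) = -2.39723e-08.
After k=3: 33.8105.
k=4: B_{8}/(8)! × [f^{(7)}(20) − f^{(7)}(8)] = −1/1209600 × (5.62500e-07 − 0.000343323) = 2.83367e-10.

S_4 ≈ 33.8105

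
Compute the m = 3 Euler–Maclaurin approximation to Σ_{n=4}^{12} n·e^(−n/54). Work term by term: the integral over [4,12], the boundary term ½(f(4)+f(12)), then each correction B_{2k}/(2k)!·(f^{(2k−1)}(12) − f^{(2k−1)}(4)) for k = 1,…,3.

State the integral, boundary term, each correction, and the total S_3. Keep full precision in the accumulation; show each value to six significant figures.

S_3 ≈ 61.1981

The integral term ∫_4^12 x·e^(−x/54) dx = 54.5562.
½[f(4) + f(12)] = ½[3.71441 + 9.60885] = 6.66163.
So far: 61.2178.
k=1: B_{2}/(2)! × [f^{(1)}(12) − f^{(1)}(4)] = 1/12 × (0.622796 − 0.859818) = -0.0197518.
Partial sum through k=1: 61.1981.
k=2: B_{4}/(4)! × [f^{(3)}(12) − f^{(3)}(4)] = −1/720 × (0.000762781 − 0.000931764) = 2.34698e-07.
Partial sum through k=2: 61.1981.
k=3: B_{6}/(6)! × [f^{(5)}(12) − f^{(5)}(4)] = 1/30240 × (4.49926e-07 − 5.37951e-07) = -2.91089e-12.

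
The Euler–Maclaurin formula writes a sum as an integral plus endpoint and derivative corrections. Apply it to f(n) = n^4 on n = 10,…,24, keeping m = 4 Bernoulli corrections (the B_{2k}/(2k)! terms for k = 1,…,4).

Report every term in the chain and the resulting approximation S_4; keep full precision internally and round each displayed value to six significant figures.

∫_10^24 x^4 dx evaluates to 1.57252e+06.
Endpoint term: (f(10) + f(24))/2 = (10000.0 + 331776)/2 = 170888.
Integral + boundary = 1.74341e+06.
Order-1 term: 1/12 · (55296.0 − 4000.00) = 4274.67.
After k=1: 1.74769e+06.
Order-2 term: −1/720 · (576.000 − 240.000) = -0.466667.
After k=2: 1.74769e+06.
Order-3 term: 1/30240 · (0.00000 − 0.00000) = 0.00000.
After k=3: 1.74769e+06.
Order-4 term: −1/1209600 · (0.00000 − 0.00000) = 0.00000.

S_4 ≈ 1.74769e+06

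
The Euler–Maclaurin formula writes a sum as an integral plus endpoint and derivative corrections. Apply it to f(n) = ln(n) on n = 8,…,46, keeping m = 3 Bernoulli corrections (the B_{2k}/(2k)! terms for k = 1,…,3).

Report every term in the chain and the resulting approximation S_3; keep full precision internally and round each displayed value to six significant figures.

S_3 ≈ 124.427

Integral: ∫_8^46 ln(x) dx = 121.482.
Endpoint term: (f(8) + f(46))/2 = (2.07944 + 3.82864)/2 = 2.95404.
Integral + boundary = 124.436.
Order-1 term: 1/12 · (0.0217391 − 0.125000) = -0.00860507.
After k=1: 124.427.
Order-2 term: −1/720 · (2.05474e-05 − 0.00390625) = 5.39681e-06.
After k=2: 124.427.
Order-3 term: 1/30240 · (1.16526e-07 − 0.000732422) = -2.42164e-08.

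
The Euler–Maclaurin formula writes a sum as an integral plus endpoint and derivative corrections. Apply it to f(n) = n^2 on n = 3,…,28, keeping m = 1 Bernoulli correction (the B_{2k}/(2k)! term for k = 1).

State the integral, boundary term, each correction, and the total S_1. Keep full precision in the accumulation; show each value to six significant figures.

S_1 ≈ 7709.00

The integral term ∫_3^28 x^2 dx = 7308.33.
Endpoint term: (f(3) + f(28))/2 = (9.00000 + 784.000)/2 = 396.500.
So far: 7704.83.
Correction k=1: B_{2}/2! · (f^{(1)}(28) − f^{(1)}(3)) = 1/12 · (56.0000 − 6.00000) = 4.16667.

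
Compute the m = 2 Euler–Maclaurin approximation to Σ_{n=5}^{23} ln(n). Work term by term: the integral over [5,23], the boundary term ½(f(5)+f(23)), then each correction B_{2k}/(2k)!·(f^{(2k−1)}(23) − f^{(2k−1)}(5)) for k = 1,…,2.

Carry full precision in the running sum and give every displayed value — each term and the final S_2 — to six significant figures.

S_2 ≈ 48.4286

∫_5^23 ln(x) dx evaluates to 46.0692.
½[f(5) + f(23)] = ½[1.60944 + 3.13549] = 2.37247.
Running total after boundary: 48.4416.
Order-1 term: 1/12 · (0.0434783 − 0.200000) = -0.0130435.
After k=1: 48.4286.
Order-2 term: −1/720 · (0.000164379 − 0.0160000) = 2.19939e-05.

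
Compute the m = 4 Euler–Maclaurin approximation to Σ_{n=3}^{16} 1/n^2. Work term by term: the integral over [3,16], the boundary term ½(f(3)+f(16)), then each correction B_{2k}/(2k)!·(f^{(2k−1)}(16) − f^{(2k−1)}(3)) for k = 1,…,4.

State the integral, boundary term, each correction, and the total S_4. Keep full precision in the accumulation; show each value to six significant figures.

The integral term ∫_3^16 1/x^2 dx = 0.270833.
Endpoint term: (f(3) + f(16))/2 = (0.111111 + 0.00390625)/2 = 0.0575087.
Integral + boundary = 0.328342.
k=1: B_{2}/(2)! × [f^{(1)}(16) − f^{(1)}(3)] = 1/12 × (-0.000488281 − (-0.0740741)) = 0.00613215.
Partial sum through k=1: 0.334474.
k=2: B_{4}/(4)! × [f^{(3)}(16) − f^{(3)}(3)] = −1/720 × (-2.28882e-05 − (-0.0987654)) = -0.000137142.
Partial sum through k=2: 0.334337.
k=3: B_{6}/(6)! × [f^{(5)}(16) − f^{(5)}(3)] = 1/30240 × (-2.68221e-06 − (-0.329218)) = 1.08868e-05.
Partial sum through k=3: 0.334348.
k=4: B_{8}/(8)! × [f^{(7)}(16) − f^{(7)}(3)] = −1/1209600 × (-5.86733e-07 − (-2.04847)) = -1.69351e-06.

S_4 ≈ 0.334346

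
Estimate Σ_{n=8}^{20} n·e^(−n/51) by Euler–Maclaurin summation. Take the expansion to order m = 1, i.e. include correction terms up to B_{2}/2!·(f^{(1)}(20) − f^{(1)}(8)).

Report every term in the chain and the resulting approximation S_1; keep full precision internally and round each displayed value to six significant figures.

S_1 ≈ 135.966

∫_8^20 x·e^(−x/51) dx evaluates to 125.817.
½[f(8) + f(20)] = ½[6.83857 + 13.5120] = 10.1753.
Integral + boundary = 135.992.
Order-1 term: 1/12 · (0.410658 − 0.720732) = -0.0258395.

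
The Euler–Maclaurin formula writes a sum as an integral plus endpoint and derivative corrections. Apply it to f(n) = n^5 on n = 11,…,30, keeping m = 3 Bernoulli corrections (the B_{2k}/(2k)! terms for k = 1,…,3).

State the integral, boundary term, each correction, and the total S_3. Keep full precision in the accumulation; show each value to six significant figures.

The integral term ∫_11^30 x^5 dx = 1.21205e+08.
Boundary: ½(f(11) + f(30)) = ½(161051 + 2.43000e+07) = 1.22305e+07.
So far: 1.33435e+08.
Order-1 term: 1/12 · (4.05000e+06 − 73205.0) = 331400.
Running total after k=1: 1.33767e+08.
Order-2 term: −1/720 · (54000.0 − 7260.00) = -64.9167.
Running total after k=2: 1.33767e+08.
Order-3 term: 1/30240 · (120.000 − 120.000) = 0.00000.

S_3 ≈ 1.33767e+08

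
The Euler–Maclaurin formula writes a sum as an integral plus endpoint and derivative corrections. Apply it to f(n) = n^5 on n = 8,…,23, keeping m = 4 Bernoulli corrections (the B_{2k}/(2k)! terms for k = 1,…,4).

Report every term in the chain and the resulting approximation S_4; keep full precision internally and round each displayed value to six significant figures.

S_4 ≈ 2.79784e+07

Integral: ∫_8^23 x^5 dx = 2.46290e+07.
Boundary: ½(f(8) + f(23)) = ½(32768.0 + 6.43634e+06) = 3.23456e+06.
So far: 2.78635e+07.
Correction k=1: B_{2}/2! · (f^{(1)}(23) − f^{(1)}(8)) = 1/12 · (1.39920e+06 − 20480.0) = 114894.
Partial sum through k=1: 2.79784e+07.
Correction k=2: B_{4}/4! · (f^{(3)}(23) − f^{(3)}(8)) = −1/720 · (31740.0 − 3840.00) = -38.7500.
Partial sum through k=2: 2.79784e+07.
Correction k=3: B_{6}/6! · (f^{(5)}(23) − f^{(5)}(8)) = 1/30240 · (120.000 − 120.000) = 0.00000.
Partial sum through k=3: 2.79784e+07.
Correction k=4: B_{8}/8! · (f^{(7)}(23) − f^{(7)}(8)) = −1/1209600 · (0.00000 − 0.00000) = 0.00000.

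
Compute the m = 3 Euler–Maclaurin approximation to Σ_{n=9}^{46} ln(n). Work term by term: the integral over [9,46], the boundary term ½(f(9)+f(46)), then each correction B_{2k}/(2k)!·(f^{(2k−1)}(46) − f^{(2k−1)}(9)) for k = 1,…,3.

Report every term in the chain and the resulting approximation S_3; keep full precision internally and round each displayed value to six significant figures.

S_3 ≈ 122.348

Integral: ∫_9^46 ln(x) dx = 119.342.
½[f(9) + f(46)] = ½[2.19722 + 3.82864] = 3.01293.
Running total after boundary: 122.355.
k=1: B_{2}/(2)! × [f^{(1)}(46) − f^{(1)}(9)] = 1/12 × (0.0217391 − 0.111111) = -0.00744767.
Running total after k=1: 122.348.
k=2: B_{4}/(4)! × [f^{(3)}(46) − f^{(3)}(9)] = −1/720 × (2.05474e-05 − 0.00274348) = 3.78186e-06.
Running total after k=2: 122.348.
k=3: B_{6}/(6)! × [f^{(5)}(46) − f^{(5)}(9)] = 1/30240 × (1.16526e-07 − 0.000406442) = -1.34367e-08.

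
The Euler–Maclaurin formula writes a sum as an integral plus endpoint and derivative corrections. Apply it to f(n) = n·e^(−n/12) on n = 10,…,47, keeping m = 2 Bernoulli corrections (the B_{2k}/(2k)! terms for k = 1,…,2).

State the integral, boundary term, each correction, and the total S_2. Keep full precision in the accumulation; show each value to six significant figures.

S_2 ≈ 103.269

∫_10^47 x·e^(−x/12) dx evaluates to 100.640.
Endpoint term: (f(10) + f(47))/2 = (4.34598 + 0.935645)/2 = 2.64081.
Running total after boundary: 103.280.
k=1: B_{2}/(2)! × [f^{(1)}(47) − f^{(1)}(10)] = 1/12 × (-0.0580631 − 0.0724330) = -0.0108747.
Partial sum through k=1: 103.269.
k=2: B_{4}/(4)! × [f^{(3)}(47) − f^{(3)}(10)] = −1/720 × (-0.000126725 − 0.00653909) = 9.25808e-06.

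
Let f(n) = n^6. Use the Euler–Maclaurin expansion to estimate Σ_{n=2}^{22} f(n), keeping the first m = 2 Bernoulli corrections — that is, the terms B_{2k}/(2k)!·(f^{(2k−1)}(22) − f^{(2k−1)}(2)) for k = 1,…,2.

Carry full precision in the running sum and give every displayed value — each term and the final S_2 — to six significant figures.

The integral term ∫_2^22 x^6 dx = 3.56337e+08.
Boundary: ½(f(2) + f(22)) = ½(64.0000 + 1.13380e+08) = 5.66900e+07.
Integral + boundary = 4.13027e+08.
k=1: B_{2}/(2)! × [f^{(1)}(22) − f^{(1)}(2)] = 1/12 × (3.09218e+07 − 192.000) = 2.57680e+06.
After k=1: 4.15604e+08.
k=2: B_{4}/(4)! × [f^{(3)}(22) − f^{(3)}(2)] = −1/720 × (1.27776e+06 − 960.000) = -1773.33.

S_2 ≈ 4.15602e+08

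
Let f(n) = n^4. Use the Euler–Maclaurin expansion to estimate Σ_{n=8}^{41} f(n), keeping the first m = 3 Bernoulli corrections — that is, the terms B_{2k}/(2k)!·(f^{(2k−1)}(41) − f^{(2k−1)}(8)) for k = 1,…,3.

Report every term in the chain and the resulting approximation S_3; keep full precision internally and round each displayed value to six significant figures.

S_3 ≈ 2.46024e+07

The integral term ∫_8^41 x^4 dx = 2.31647e+07.
Endpoint term: (f(8) + f(41))/2 = (4096.00 + 2.82576e+06)/2 = 1.41493e+06.
So far: 2.45796e+07.
Correction k=1: B_{2}/2! · (f^{(1)}(41) − f^{(1)}(8)) = 1/12 · (275684 − 2048.00) = 22803.0.
After k=1: 2.46024e+07.
Correction k=2: B_{4}/4! · (f^{(3)}(41) − f^{(3)}(8)) = −1/720 · (984.000 − 192.000) = -1.10000.
After k=2: 2.46024e+07.
Correction k=3: B_{6}/6! · (f^{(5)}(41) − f^{(5)}(8)) = 1/30240 · (0.00000 − 0.00000) = 0.00000.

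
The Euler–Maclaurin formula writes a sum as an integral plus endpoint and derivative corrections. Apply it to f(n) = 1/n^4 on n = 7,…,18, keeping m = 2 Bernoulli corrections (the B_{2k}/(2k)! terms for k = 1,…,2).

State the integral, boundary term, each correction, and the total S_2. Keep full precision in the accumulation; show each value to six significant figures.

The integral term ∫_7^18 1/x^4 dx = 0.000914661.
Boundary: ½(f(7) + f(18)) = ½(0.000416493 + 9.52599e-06) = 0.000213010.
So far: 0.00112767.
Order-1 term: 1/12 · (-2.11689e-06 − (-0.000237996)) = 1.96566e-05.
Partial sum through k=1: 0.00114733.
Order-2 term: −1/720 · (-1.96008e-07 − (-0.000145712)) = -2.02105e-07.

S_2 ≈ 0.00114713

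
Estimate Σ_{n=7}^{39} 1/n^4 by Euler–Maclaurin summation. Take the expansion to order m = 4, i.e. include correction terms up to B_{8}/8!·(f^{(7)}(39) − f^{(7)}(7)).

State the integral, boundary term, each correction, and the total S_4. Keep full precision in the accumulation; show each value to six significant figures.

The integral term ∫_7^39 1/x^4 dx = 0.000966198.
Endpoint term: (f(7) + f(39))/2 = (0.000416493 + 4.32257e-07)/2 = 0.000208463.
Integral + boundary = 0.00117466.
Order-1 term: 1/12 · (-4.43340e-08 − (-0.000237996)) = 1.98293e-05.
Partial sum through k=1: 0.00119449.
Order-2 term: −1/720 · (-8.74438e-10 − (-0.000145712)) = -2.02376e-07.
Partial sum through k=2: 0.00119429.
Order-3 term: 1/30240 · (-3.21950e-11 − (-0.000166528)) = 5.50687e-09.
Partial sum through k=3: 0.00119429.
Order-4 term: −1/1209600 · (-1.90503e-12 − (-0.000305868)) = -2.52867e-10.

S_4 ≈ 0.00119429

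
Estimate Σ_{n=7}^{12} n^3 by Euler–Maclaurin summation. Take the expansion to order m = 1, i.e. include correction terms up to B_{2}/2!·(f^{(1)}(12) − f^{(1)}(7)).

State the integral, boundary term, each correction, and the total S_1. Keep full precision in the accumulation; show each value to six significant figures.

The integral term ∫_7^12 x^3 dx = 4583.75.
Endpoint term: (f(7) + f(12))/2 = (343.000 + 1728.00)/2 = 1035.50.
Running total after boundary: 5619.25.
Correction k=1: B_{2}/2! · (f^{(1)}(12) − f^{(1)}(7)) = 1/12 · (432.000 − 147.000) = 23.7500.

S_1 ≈ 5643.00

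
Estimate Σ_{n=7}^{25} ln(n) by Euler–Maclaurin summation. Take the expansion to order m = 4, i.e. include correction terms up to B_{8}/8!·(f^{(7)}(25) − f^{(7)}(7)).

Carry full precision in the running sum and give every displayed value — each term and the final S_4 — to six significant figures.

The integral term ∫_7^25 ln(x) dx = 48.8505.
½[f(7) + f(25)] = ½[1.94591 + 3.21888] = 2.58239.
Integral + boundary = 51.4329.
Order-1 term: 1/12 · (0.0400000 − 0.142857) = -0.00857143.
Partial sum through k=1: 51.4243.
Order-2 term: −1/720 · (0.000128000 − 0.00583090) = 7.92070e-06.
Partial sum through k=2: 51.4244.
Order-3 term: 1/30240 · (2.45760e-06 − 0.00142798) = -4.71402e-08.
Partial sum through k=3: 51.4244.
Order-4 term: −1/1209600 · (1.17965e-07 − 0.000874271) = 7.22680e-10.

S_4 ≈ 51.4244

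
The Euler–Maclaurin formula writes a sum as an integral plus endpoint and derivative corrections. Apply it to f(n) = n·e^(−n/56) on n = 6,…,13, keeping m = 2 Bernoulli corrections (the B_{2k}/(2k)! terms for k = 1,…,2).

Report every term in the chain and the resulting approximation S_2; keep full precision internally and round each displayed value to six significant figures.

The integral term ∫_6^13 x·e^(−x/56) dx = 55.7294.
Boundary: ½(f(6) + f(13)) = ½(5.39038 + 10.3068) = 7.84861.
So far: 63.5780.
Correction k=1: B_{2}/2! · (f^{(1)}(13) − f^{(1)}(6)) = 1/12 · (0.608782 − 0.802140) = -0.0161132.
Running total after k=1: 63.5618.
Correction k=2: B_{4}/4! · (f^{(3)}(13) − f^{(3)}(6)) = −1/720 · (0.000699760 − 0.000828742) = 1.79141e-07.

S_2 ≈ 63.5618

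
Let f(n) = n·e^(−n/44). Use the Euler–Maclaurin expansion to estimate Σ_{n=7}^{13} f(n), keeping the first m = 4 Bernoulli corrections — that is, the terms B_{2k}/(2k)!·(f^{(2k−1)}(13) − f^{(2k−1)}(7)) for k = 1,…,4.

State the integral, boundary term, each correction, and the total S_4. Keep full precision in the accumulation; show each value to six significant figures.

S_4 ≈ 55.3196

The integral term ∫_7^13 x·e^(−x/44) dx = 47.5132.
Endpoint term: (f(7) + f(13))/2 = (5.97043 + 9.67451)/2 = 7.82247.
So far: 55.3356.
Order-1 term: 1/12 · (0.524318 − 0.717227) = -0.0160758.
Running total after k=1: 55.3196.
Order-2 term: −1/720 · (0.00103962 − 0.00125158) = 2.94393e-07.
Running total after k=2: 55.3196.
Order-3 term: 1/30240 · (9.34099e-07 − 1.10160e-06) = -5.53907e-12.
Running total after k=3: 55.3196.
Order-4 term: −1/1209600 · (6.87605e-10 − 8.04091e-10) = 9.63017e-17.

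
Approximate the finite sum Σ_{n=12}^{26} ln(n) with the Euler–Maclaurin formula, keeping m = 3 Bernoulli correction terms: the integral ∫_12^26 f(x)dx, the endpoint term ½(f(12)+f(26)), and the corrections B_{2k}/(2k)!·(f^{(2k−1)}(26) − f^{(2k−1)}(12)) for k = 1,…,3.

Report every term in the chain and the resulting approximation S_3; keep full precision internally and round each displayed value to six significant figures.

The integral term ∫_12^26 ln(x) dx = 40.8916.
Endpoint term: (f(12) + f(26))/2 = (2.48491 + 3.25810)/2 = 2.87150.
Integral + boundary = 43.7631.
Correction k=1: B_{2}/2! · (f^{(1)}(26) − f^{(1)}(12)) = 1/12 · (0.0384615 − 0.0833333) = -0.00373932.
Partial sum through k=1: 43.7594.
Correction k=2: B_{4}/4! · (f^{(3)}(26) − f^{(3)}(12)) = −1/720 · (0.000113792 − 0.00115741) = 1.44947e-06.
Partial sum through k=2: 43.7594.
Correction k=3: B_{6}/6! · (f^{(5)}(26) − f^{(5)}(12)) = 1/30240 · (2.01997e-06 − 9.64506e-05) = -3.12271e-09.

S_3 ≈ 43.7594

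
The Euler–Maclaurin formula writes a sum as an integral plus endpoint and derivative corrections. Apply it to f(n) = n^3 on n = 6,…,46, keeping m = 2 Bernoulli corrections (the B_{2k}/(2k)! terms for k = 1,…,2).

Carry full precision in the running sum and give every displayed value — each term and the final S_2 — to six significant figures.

The integral term ∫_6^46 x^3 dx = 1.11904e+06.
½[f(6) + f(46)] = ½[216.000 + 97336.0] = 48776.0.
So far: 1.16782e+06.
Correction k=1: B_{2}/2! · (f^{(1)}(46) − f^{(1)}(6)) = 1/12 · (6348.00 − 108.000) = 520.000.
After k=1: 1.16834e+06.
Correction k=2: B_{4}/4! · (f^{(3)}(46) − f^{(3)}(6)) = −1/720 · (6.00000 − 6.00000) = 0.00000.

S_2 ≈ 1.16834e+06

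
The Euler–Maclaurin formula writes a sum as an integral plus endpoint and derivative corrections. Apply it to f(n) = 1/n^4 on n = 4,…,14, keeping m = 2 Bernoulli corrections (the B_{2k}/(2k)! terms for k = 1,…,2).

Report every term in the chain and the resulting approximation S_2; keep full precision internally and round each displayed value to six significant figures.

Integral: ∫_4^14 1/x^4 dx = 0.00508686.
½[f(4) + f(14)] = ½[0.00390625 + 2.60308e-05] = 0.00196614.
Integral + boundary = 0.00705300.
Correction k=1: B_{2}/2! · (f^{(1)}(14) − f^{(1)}(4)) = 1/12 · (-7.43738e-06 − (-0.00390625)) = 0.000324901.
After k=1: 0.00737790.
Correction k=2: B_{4}/4! · (f^{(3)}(14) − f^{(3)}(4)) = −1/720 · (-1.13837e-06 − (-0.00732422)) = -1.01709e-05.

S_2 ≈ 0.00736773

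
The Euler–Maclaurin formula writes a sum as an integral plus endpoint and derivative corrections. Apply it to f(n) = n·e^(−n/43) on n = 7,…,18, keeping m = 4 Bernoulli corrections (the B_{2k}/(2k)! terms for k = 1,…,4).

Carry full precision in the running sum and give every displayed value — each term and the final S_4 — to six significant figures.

∫_7^18 x·e^(−x/43) dx evaluates to 101.163.
Endpoint term: (f(7) + f(18))/2 = (5.94838 + 11.8434)/2 = 8.89587.
So far: 110.059.
Order-1 term: 1/12 · (0.382537 − 0.711435) = -0.0274081.
After k=1: 110.032.
Order-2 term: −1/720 · (0.000918586 − 0.00130393) = 5.35204e-07.
After k=2: 110.032.
Order-3 term: 1/30240 · (8.81711e-07 − 1.20233e-06) = -1.06023e-11.
After k=3: 110.032.
Order-4 term: −1/1209600 · (6.85030e-10 − 9.19113e-10) = 1.93521e-16.

S_4 ≈ 110.032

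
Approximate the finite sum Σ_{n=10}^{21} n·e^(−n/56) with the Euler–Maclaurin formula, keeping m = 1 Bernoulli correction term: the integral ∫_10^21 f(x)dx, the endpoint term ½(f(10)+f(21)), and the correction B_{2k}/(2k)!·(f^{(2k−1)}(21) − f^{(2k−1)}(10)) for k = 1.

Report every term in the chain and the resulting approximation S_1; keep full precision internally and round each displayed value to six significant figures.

S_1 ≈ 139.358

The integral term ∫_10^21 x·e^(−x/56) dx = 127.981.
Boundary: ½(f(10) + f(21)) = ½(8.36464 + 14.4331) = 11.3989.
Running total after boundary: 139.380.
Correction k=1: B_{2}/2! · (f^{(1)}(21) − f^{(1)}(10)) = 1/12 · (0.429556 − 0.687096) = -0.0214617.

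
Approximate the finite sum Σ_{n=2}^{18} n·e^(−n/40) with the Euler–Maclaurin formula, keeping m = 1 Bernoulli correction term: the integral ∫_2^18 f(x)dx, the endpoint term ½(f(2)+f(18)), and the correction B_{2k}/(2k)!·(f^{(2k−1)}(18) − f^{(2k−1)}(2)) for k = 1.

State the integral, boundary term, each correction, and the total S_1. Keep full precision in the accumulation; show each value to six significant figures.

∫_2^18 x·e^(−x/40) dx evaluates to 118.768.
Boundary: ½(f(2) + f(18)) = ½(1.90246 + 11.4773) = 6.68988.
So far: 125.458.
k=1: B_{2}/(2)! × [f^{(1)}(18) − f^{(1)}(2)] = 1/12 × (0.350695 − 0.903668) = -0.0460810.

S_1 ≈ 125.412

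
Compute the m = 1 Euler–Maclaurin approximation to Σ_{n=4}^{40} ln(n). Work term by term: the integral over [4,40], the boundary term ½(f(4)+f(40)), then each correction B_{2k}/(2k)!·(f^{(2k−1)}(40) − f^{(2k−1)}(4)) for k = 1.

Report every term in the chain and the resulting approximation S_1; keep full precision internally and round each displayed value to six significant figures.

The integral term ∫_4^40 ln(x) dx = 106.010.
½[f(4) + f(40)] = ½[1.38629 + 3.68888] = 2.53759.
Integral + boundary = 108.548.
Correction k=1: B_{2}/2! · (f^{(1)}(40) − f^{(1)}(4)) = 1/12 · (0.0250000 − 0.250000) = -0.0187500.

S_1 ≈ 108.529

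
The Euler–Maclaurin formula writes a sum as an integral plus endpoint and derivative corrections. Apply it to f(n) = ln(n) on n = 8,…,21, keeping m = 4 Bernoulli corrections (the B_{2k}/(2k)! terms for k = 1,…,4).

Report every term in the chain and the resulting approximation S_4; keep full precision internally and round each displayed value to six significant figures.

S_4 ≈ 36.8550

The integral term ∫_8^21 ln(x) dx = 34.2994.
½[f(8) + f(21)] = ½[2.07944 + 3.04452] = 2.56198.
Running total after boundary: 36.8614.
Order-1 term: 1/12 · (0.0476190 − 0.125000) = -0.00644841.
After k=1: 36.8550.
Order-2 term: −1/720 · (0.000215959 − 0.00390625) = 5.12540e-06.
After k=2: 36.8550.
Order-3 term: 1/30240 · (5.87645e-06 − 0.000732422) = -2.40260e-08.
After k=3: 36.8550.
Order-4 term: −1/1209600 · (3.99758e-07 − 0.000343323) = 2.83501e-10.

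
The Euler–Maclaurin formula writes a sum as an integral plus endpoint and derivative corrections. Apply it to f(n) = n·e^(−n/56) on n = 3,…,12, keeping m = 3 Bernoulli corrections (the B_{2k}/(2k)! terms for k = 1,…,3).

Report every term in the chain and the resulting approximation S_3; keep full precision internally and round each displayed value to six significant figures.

S_3 ≈ 64.3957

Integral: ∫_3^12 x·e^(−x/56) dx = 58.1532.
Boundary: ½(f(3) + f(12)) = ½(2.84351 + 9.68541) = 6.26446.
Integral + boundary = 64.4176.
Correction k=1: B_{2}/2! · (f^{(1)}(12) − f^{(1)}(3)) = 1/12 · (0.634164 − 0.897061) = -0.0219081.
After k=1: 64.3957.
Correction k=2: B_{4}/4! · (f^{(3)}(12) − f^{(3)}(3)) = −1/720 · (0.000716964 − 0.000890541) = 2.41079e-07.
After k=2: 64.3957.
Correction k=3: B_{6}/6! · (f^{(5)}(12) − f^{(5)}(3)) = 1/30240 · (3.92764e-07 − 4.76732e-07) = -2.77671e-12.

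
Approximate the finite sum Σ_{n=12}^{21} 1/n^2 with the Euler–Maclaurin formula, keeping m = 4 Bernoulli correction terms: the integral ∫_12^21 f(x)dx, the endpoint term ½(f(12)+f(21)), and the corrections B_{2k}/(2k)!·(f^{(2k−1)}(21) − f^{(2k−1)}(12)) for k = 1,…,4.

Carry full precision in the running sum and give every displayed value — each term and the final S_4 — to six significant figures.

The integral term ∫_12^21 1/x^2 dx = 0.0357143.
Endpoint term: (f(12) + f(21))/2 = (0.00694444 + 0.00226757)/2 = 0.00460601.
So far: 0.0403203.
Correction k=1: B_{2}/2! · (f^{(1)}(21) − f^{(1)}(12)) = 1/12 · (-0.000215959 − (-0.00115741)) = 7.84540e-05.
Running total after k=1: 0.0403987.
Correction k=2: B_{4}/4! · (f^{(3)}(21) − f^{(3)}(12)) = −1/720 · (-5.87645e-06 − (-9.64506e-05)) = -1.25797e-07.
Running total after k=2: 0.0403986.
Correction k=3: B_{6}/6! · (f^{(5)}(21) − f^{(5)}(12)) = 1/30240 · (-3.99758e-07 − (-2.00939e-05)) = 6.51261e-10.
Running total after k=3: 0.0403986.
Correction k=4: B_{8}/8! · (f^{(7)}(21) − f^{(7)}(12)) = −1/1209600 · (-5.07630e-08 − (-7.81429e-06)) = -6.41826e-12.

S_4 ≈ 0.0403986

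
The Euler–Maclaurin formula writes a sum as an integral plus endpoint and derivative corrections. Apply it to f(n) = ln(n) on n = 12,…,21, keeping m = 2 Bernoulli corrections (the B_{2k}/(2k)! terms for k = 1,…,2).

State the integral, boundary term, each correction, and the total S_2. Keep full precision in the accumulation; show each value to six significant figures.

S_2 ≈ 27.8778

Integral: ∫_12^21 ln(x) dx = 25.1161.
Endpoint term: (f(12) + f(21))/2 = (2.48491 + 3.04452)/2 = 2.76471.
Running total after boundary: 27.8808.
Correction k=1: B_{2}/2! · (f^{(1)}(21) − f^{(1)}(12)) = 1/12 · (0.0476190 − 0.0833333) = -0.00297619.
Running total after k=1: 27.8778.
Correction k=2: B_{4}/4! · (f^{(3)}(21) − f^{(3)}(12)) = −1/720 · (0.000215959 − 0.00115741) = 1.30757e-06.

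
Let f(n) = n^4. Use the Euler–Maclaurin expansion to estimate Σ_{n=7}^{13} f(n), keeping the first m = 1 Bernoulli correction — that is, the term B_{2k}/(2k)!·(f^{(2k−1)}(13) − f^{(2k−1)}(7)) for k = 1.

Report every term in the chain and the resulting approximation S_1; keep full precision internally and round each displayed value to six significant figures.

S_1 ≈ 86996.2

Integral: ∫_7^13 x^4 dx = 70897.2.
Boundary: ½(f(7) + f(13)) = ½(2401.00 + 28561.0) = 15481.0.
So far: 86378.2.
k=1: B_{2}/(2)! × [f^{(1)}(13) − f^{(1)}(7)] = 1/12 × (8788.00 − 1372.00) = 618.000.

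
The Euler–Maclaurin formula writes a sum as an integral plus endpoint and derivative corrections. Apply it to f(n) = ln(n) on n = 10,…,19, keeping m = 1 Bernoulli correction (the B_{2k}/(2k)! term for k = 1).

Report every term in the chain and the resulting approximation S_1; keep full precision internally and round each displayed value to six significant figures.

S_1 ≈ 26.5381

Integral: ∫_10^19 ln(x) dx = 23.9185.
½[f(10) + f(19)] = ½[2.30259 + 2.94444] = 2.62351.
So far: 26.5420.
k=1: B_{2}/(2)! × [f^{(1)}(19) − f^{(1)}(10)] = 1/12 × (0.0526316 − 0.100000) = -0.00394737.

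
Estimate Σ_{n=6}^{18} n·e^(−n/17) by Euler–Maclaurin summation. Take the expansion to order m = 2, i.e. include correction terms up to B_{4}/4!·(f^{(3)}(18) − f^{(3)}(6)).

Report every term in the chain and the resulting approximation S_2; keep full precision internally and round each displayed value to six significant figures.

S_2 ≈ 73.5300

Integral: ∫_6^18 x·e^(−x/17) dx = 68.3400.
½[f(6) + f(18)] = ½[4.21571 + 6.24355] = 5.22963.
So far: 73.5696.
Order-1 term: 1/12 · (-0.0204037 − 0.454636) = -0.0395866.
After k=1: 73.5300.
Order-2 term: −1/720 · (0.00232984 − 0.00643555) = 5.70237e-06.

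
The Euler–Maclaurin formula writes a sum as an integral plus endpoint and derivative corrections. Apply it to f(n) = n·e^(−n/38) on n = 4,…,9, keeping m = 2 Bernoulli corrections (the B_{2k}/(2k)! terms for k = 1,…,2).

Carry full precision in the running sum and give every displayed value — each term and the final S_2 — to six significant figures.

S_2 ≈ 32.5132

∫_4^9 x·e^(−x/38) dx evaluates to 27.1789.
Boundary: ½(f(4) + f(9)) = ½(3.60035 + 7.10204) = 5.35120.
So far: 32.5301.
Correction k=1: B_{2}/2! · (f^{(1)}(9) − f^{(1)}(4)) = 1/12 · (0.602220 − 0.805342) = -0.0169268.
Running total after k=1: 32.5132.
Correction k=2: B_{4}/4! · (f^{(3)}(9) − f^{(3)}(4)) = −1/720 · (0.00151001 − 0.00180437) = 4.08842e-07.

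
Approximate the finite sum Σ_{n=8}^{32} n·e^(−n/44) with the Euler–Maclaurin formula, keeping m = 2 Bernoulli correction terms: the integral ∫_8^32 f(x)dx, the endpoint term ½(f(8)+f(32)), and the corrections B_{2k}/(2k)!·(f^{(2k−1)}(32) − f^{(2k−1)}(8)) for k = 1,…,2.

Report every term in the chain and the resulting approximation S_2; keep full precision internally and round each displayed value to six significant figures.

The integral term ∫_8^32 x·e^(−x/44) dx = 291.722.
½[f(8) + f(32)] = ½[6.67002 + 15.4632] = 11.0666.
Running total after boundary: 302.789.
k=1: B_{2}/(2)! × [f^{(1)}(32) − f^{(1)}(8)] = 1/12 × (0.131789 − 0.682161) = -0.0458644.
Running total after k=1: 302.743.
k=2: B_{4}/(4)! × [f^{(3)}(32) − f^{(3)}(8)] = −1/720 × (0.000567272 − 0.00121367) = 8.97776e-07.

S_2 ≈ 302.743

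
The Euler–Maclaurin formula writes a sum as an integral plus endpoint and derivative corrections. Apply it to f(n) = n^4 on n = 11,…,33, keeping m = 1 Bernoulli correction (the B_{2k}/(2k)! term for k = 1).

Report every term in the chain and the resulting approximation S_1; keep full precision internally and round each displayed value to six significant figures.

∫_11^33 x^4 dx evaluates to 7.79487e+06.
½[f(11) + f(33)] = ½[14641.0 + 1.18592e+06] = 600281.
Integral + boundary = 8.39515e+06.
Order-1 term: 1/12 · (143748 − 5324.00) = 11535.3.

S_1 ≈ 8.40668e+06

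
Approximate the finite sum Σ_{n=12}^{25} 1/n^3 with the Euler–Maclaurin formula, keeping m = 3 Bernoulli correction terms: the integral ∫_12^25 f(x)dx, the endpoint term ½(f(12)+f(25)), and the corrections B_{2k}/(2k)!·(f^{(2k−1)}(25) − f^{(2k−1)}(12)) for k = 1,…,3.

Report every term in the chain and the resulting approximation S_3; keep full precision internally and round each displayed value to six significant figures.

S_3 ≈ 0.00300496

Integral: ∫_12^25 1/x^3 dx = 0.00267222.
Boundary: ½(f(12) + f(25)) = ½(0.000578704 + 6.40000e-05) = 0.000321352.
So far: 0.00299357.
Order-1 term: 1/12 · (-7.68000e-06 − (-0.000144676)) = 1.14163e-05.
Partial sum through k=1: 0.00300499.
Order-2 term: −1/720 · (-2.45760e-07 − (-2.00939e-05)) = -2.75668e-08.
Partial sum through k=2: 0.00300496.
Order-3 term: 1/30240 · (-1.65151e-08 − (-5.86071e-06)) = 1.93261e-10.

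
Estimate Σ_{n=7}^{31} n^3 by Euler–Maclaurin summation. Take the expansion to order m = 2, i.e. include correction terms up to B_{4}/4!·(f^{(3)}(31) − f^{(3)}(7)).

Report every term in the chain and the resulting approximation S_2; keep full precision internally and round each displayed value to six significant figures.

S_2 ≈ 245575

∫_7^31 x^3 dx evaluates to 230280.
½[f(7) + f(31)] = ½[343.000 + 29791.0] = 15067.0.
So far: 245347.
Correction k=1: B_{2}/2! · (f^{(1)}(31) − f^{(1)}(7)) = 1/12 · (2883.00 − 147.000) = 228.000.
Running total after k=1: 245575.
Correction k=2: B_{4}/4! · (f^{(3)}(31) − f^{(3)}(7)) = −1/720 · (6.00000 − 6.00000) = 0.00000.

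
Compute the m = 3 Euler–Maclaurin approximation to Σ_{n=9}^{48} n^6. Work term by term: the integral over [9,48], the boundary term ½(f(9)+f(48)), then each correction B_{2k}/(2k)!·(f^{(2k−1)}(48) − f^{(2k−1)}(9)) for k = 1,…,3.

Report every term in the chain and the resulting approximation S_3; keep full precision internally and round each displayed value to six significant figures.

The integral term ∫_9^48 x^6 dx = 8.38662e+10.
½[f(9) + f(48)] = ½[531441 + 1.22306e+10] = 6.11556e+09.
Integral + boundary = 8.99818e+10.
Order-1 term: 1/12 · (1.52882e+09 − 354294) = 1.27372e+08.
Partial sum through k=1: 9.01092e+10.
Order-2 term: −1/720 · (1.32710e+07 − 87480.0) = -18310.5.
Partial sum through k=2: 9.01091e+10.
Order-3 term: 1/30240 · (34560.0 − 6480.00) = 0.928571.

S_3 ≈ 9.01091e+10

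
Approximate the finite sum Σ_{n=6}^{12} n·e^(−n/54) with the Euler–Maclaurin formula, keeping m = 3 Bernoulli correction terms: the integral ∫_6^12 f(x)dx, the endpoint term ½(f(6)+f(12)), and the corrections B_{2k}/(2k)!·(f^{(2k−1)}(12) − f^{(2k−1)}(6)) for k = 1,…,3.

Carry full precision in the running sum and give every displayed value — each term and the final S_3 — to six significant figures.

S_3 ≈ 52.9258

The integral term ∫_6^12 x·e^(−x/54) dx = 45.4513.
Boundary: ½(f(6) + f(12)) = ½(5.36904 + 9.60885) = 7.48894.
Running total after boundary: 52.9402.
Order-1 term: 1/12 · (0.622796 − 0.795413) = -0.0143847.
After k=1: 52.9258.
Order-2 term: −1/720 · (0.000762781 − 0.000886520) = 1.71859e-07.
After k=2: 52.9258.
Order-3 term: 1/30240 · (4.49926e-07 − 5.14494e-07) = -2.13518e-12.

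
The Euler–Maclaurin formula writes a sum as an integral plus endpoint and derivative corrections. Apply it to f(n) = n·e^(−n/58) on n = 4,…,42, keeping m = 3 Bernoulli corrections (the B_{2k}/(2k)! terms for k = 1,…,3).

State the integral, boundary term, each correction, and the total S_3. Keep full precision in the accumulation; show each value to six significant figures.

∫_4^42 x·e^(−x/58) dx evaluates to 544.853.
½[f(4) + f(42)] = ½[3.73344 + 20.3592] = 12.0463.
Running total after boundary: 556.900.
Order-1 term: 1/12 · (0.133722 − 0.868989) = -0.0612723.
Running total after k=1: 556.838.
Order-2 term: −1/720 · (0.000327945 − 0.000813230) = 6.74008e-07.
Running total after k=2: 556.838.
Order-3 term: 1/30240 · (1.83157e-07 − 4.06701e-07) = -7.39232e-12.

S_3 ≈ 556.838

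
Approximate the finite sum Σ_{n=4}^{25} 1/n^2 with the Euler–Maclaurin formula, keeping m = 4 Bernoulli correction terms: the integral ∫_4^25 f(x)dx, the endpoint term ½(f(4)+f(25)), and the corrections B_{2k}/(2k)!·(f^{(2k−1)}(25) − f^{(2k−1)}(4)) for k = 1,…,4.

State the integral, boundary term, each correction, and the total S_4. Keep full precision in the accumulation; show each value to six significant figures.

Integral: ∫_4^25 1/x^2 dx = 0.210000.
Boundary: ½(f(4) + f(25)) = ½(0.0625000 + 0.00160000) = 0.0320500.
So far: 0.242050.
Order-1 term: 1/12 · (-0.000128000 − (-0.0312500)) = 0.00259350.
Running total after k=1: 0.244643.
Order-2 term: −1/720 · (-2.45760e-06 − (-0.0234375)) = -3.25487e-05.
Running total after k=2: 0.244611.
Order-3 term: 1/30240 · (-1.17965e-07 − (-0.0439453)) = 1.45321e-06.
Running total after k=3: 0.244612.
Order-4 term: −1/1209600 · (-1.05696e-08 − (-0.153809)) = -1.27157e-07.

S_4 ≈ 0.244612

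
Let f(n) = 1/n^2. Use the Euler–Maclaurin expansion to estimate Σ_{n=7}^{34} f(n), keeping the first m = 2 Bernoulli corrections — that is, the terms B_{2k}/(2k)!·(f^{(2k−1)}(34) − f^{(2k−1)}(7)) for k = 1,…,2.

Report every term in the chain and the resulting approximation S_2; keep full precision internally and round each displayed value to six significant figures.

S_2 ≈ 0.124562

∫_7^34 1/x^2 dx evaluates to 0.113445.
½[f(7) + f(34)] = ½[0.0204082 + 0.000865052] = 0.0106366.
So far: 0.124082.
Correction k=1: B_{2}/2! · (f^{(1)}(34) − f^{(1)}(7)) = 1/12 · (-5.08854e-05 − (-0.00583090)) = 0.000481668.
Running total after k=1: 0.124564.
Correction k=2: B_{4}/4! · (f^{(3)}(34) − f^{(3)}(7)) = −1/720 · (-5.28222e-07 − (-0.00142798)) = -1.98257e-06.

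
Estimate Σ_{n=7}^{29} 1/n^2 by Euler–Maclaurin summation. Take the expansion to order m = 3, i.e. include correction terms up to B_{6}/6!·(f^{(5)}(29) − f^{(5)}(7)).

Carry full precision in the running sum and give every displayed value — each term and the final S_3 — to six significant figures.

Integral: ∫_7^29 1/x^2 dx = 0.108374.
½[f(7) + f(29)] = ½[0.0204082 + 0.00118906] = 0.0107986.
Running total after boundary: 0.119173.
Correction k=1: B_{2}/2! · (f^{(1)}(29) − f^{(1)}(7)) = 1/12 · (-8.20042e-05 − (-0.00583090)) = 0.000479075.
Partial sum through k=1: 0.119652.
Correction k=2: B_{4}/4! · (f^{(3)}(29) − f^{(3)}(7)) = −1/720 · (-1.17010e-06 − (-0.00142798)) = -1.98168e-06.
Partial sum through k=2: 0.119650.
Correction k=3: B_{6}/6! · (f^{(5)}(29) − f^{(5)}(7)) = 1/30240 · (-4.17394e-08 − (-0.000874271)) = 2.89097e-08.

S_3 ≈ 0.119650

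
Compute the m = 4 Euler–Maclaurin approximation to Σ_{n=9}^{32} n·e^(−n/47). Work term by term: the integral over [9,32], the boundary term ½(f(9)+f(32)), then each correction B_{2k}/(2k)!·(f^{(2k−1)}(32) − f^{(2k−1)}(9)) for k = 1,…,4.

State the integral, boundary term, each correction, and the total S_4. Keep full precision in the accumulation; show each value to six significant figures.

The integral term ∫_9^32 x·e^(−x/47) dx = 293.849.
½[f(9) + f(32)] = ½[7.43156 + 16.1980] = 11.8148.
Integral + boundary = 305.663.
Order-1 term: 1/12 · (0.161549 − 0.667610) = -0.0421718.
Partial sum through k=1: 305.621.
Order-2 term: −1/720 · (0.000531426 − 0.00104983) = 7.20000e-07.
Partial sum through k=2: 305.621.
Order-3 term: 1/30240 · (4.48040e-07 − 8.13685e-07) = -1.20914e-11.
Partial sum through k=3: 305.621.
Order-4 term: −1/1209600 · (2.96744e-10 − 5.21558e-10) = 1.85858e-16.

S_4 ≈ 305.621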